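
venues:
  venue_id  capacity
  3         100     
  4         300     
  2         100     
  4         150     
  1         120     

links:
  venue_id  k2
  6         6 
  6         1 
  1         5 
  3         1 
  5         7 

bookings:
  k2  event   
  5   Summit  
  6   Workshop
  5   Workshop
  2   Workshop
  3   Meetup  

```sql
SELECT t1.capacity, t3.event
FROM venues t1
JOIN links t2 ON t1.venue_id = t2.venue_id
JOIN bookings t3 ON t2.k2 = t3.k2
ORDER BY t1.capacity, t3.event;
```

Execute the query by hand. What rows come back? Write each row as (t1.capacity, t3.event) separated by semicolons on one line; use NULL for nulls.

Evaluate left to right. First `venues t1 INNER JOIN links t2` on venue_id: 2 row(s).
Then INNER JOIN `bookings t3` on k2: keep only rows whose t2.k2 appears in t3.

(120, Summit); (120, Workshop)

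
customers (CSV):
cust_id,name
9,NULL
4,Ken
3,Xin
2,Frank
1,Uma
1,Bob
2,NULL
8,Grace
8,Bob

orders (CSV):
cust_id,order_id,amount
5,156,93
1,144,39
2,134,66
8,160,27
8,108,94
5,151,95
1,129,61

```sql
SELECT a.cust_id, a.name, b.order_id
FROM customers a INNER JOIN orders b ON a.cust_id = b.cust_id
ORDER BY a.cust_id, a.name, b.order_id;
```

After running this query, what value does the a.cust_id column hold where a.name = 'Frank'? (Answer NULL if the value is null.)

2

INNER JOIN keeps only pairs where the ON condition holds.
Matching on a.cust_id = b.cust_id.
Matched pairs: 10.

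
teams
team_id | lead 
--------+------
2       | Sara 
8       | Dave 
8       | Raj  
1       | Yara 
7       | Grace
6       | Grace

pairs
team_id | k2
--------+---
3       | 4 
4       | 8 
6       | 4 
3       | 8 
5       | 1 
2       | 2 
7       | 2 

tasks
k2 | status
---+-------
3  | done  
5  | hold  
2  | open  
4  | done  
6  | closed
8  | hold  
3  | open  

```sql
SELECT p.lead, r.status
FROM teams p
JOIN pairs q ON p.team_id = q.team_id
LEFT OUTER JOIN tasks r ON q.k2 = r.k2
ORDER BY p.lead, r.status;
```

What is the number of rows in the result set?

3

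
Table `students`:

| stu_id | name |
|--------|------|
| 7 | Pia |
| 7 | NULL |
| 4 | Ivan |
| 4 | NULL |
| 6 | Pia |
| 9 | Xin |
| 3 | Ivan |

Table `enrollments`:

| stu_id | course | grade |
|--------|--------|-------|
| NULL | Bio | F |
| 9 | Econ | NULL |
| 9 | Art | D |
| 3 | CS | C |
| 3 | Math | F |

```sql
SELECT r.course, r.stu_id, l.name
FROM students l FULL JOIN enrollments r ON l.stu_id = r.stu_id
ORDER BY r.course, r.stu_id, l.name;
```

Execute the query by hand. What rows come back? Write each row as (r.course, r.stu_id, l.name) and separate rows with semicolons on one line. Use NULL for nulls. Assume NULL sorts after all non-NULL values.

(Art, 9, Xin); (Bio, NULL, NULL); (CS, 3, Ivan); (Econ, 9, Xin); (Math, 3, Ivan); (NULL, NULL, Ivan); (NULL, NULL, Pia); (NULL, NULL, Pia); (NULL, NULL, NULL); (NULL, NULL, NULL)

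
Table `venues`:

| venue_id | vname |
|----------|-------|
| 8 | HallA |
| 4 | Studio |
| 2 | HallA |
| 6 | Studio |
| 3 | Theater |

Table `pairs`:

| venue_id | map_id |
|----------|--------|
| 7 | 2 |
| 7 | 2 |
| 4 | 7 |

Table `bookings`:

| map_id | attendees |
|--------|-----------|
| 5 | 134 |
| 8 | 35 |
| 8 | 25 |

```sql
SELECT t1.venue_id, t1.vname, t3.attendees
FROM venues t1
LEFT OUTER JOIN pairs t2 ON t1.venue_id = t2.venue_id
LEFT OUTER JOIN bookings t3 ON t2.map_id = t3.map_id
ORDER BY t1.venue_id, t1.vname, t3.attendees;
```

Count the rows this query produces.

5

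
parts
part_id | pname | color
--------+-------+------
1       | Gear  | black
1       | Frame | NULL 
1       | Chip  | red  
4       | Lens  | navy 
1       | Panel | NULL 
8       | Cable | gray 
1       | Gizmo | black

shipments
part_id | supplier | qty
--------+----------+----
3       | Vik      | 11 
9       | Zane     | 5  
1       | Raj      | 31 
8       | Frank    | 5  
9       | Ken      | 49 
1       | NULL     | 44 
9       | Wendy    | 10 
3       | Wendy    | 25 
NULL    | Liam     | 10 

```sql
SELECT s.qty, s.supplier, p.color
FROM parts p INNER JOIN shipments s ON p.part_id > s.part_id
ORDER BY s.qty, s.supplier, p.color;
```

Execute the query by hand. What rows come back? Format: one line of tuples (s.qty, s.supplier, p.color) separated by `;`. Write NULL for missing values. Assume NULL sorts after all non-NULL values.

(11, Vik, gray); (11, Vik, navy); (25, Wendy, gray); (25, Wendy, navy); (31, Raj, gray); (31, Raj, navy); (44, NULL, gray); (44, NULL, navy)

INNER JOIN keeps only pairs where the ON condition holds.
Matching on p.part_id > s.part_id. A NULL in a compared column never satisfies the condition.
- part_id=1: no matching s row, dropped.
- part_id=1: no matching s row, dropped.
- part_id=1: no matching s row, dropped.
- part_id=4: 4 matching s row(s), so 4 row(s) emitted.
- part_id=1: no matching s row, dropped.
- part_id=8: 4 matching s row(s), so 4 row(s) emitted.
- part_id=1: no matching s row, dropped.
After projecting and ordering:
s.qty | s.supplier | p.color
11 | Vik | gray
11 | Vik | navy
25 | Wendy | gray
25 | Wendy | navy
31 | Raj | gray
31 | Raj | navy
44 | NULL | gray
44 | NULL | navy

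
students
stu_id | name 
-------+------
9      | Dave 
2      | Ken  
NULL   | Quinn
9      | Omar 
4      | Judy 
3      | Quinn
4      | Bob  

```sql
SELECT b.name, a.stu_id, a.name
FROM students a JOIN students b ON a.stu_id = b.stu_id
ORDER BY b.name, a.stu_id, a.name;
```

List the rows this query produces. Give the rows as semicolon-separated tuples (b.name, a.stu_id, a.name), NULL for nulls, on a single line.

INNER JOIN keeps only pairs where the ON condition holds.
Matching on a.stu_id = b.stu_id. A NULL in a compared column never satisfies the condition.
- a (stu_id=9) pairs with 2 row(s) of b.
- a (stu_id=2) pairs with 1 row(s) of b.
- a (stu_id=NULL) has no partner → excluded.
- a (stu_id=9) pairs with 2 row(s) of b.
- a (stu_id=4) pairs with 2 row(s) of b.
- a (stu_id=3) pairs with 1 row(s) of b.
- a (stu_id=4) pairs with 2 row(s) of b.
After projecting and ordering:
b.name | a.stu_id | a.name
Bob | 4 | Bob
Bob | 4 | Judy
Dave | 9 | Dave
Dave | 9 | Omar
Judy | 4 | Bob
Judy | 4 | Judy
Ken | 2 | Ken
Omar | 9 | Dave
Omar | 9 | Omar
Quinn | 3 | Quinn

(Bob, 4, Bob); (Bob, 4, Judy); (Dave, 9, Dave); (Dave, 9, Omar); (Judy, 4, Bob); (Judy, 4, Judy); (Ken, 2, Ken); (Omar, 9, Dave); (Omar, 9, Omar); (Quinn, 3, Quinn)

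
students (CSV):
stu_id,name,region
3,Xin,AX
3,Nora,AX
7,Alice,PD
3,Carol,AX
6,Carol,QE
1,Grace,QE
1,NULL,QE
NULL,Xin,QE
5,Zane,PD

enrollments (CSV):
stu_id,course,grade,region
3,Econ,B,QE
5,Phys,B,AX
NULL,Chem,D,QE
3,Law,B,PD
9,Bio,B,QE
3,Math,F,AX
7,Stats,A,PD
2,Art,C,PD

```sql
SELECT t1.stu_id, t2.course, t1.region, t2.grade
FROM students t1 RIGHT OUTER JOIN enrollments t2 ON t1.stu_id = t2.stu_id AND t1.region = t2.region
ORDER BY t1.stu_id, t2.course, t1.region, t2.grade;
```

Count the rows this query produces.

10

RIGHT JOIN keeps every row from `enrollments`; unmatched rows get NULL for `students`'s columns.
Matching on t1.stu_id = t2.stu_id AND t1.region = t2.region. A NULL in a compared column never satisfies the condition.
Matched pairs: 4; unmatched t2 rows kept: 6.
Total: 4 matched + 6 padded = 10 rows.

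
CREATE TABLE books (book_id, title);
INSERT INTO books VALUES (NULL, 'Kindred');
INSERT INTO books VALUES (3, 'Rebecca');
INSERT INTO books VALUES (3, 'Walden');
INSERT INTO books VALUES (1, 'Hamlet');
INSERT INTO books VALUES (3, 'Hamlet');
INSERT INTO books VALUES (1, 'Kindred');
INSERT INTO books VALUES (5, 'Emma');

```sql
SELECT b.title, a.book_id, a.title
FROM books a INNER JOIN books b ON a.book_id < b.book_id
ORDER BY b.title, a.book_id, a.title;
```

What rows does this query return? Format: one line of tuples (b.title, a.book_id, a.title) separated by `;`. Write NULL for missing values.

INNER JOIN keeps only pairs where the ON condition holds.
Matching on a.book_id < b.book_id. A NULL in a compared column never satisfies the condition.
Matched pairs: 11.

(Emma, 1, Hamlet); (Emma, 1, Kindred); (Emma, 3, Hamlet); (Emma, 3, Rebecca); (Emma, 3, Walden); (Hamlet, 1, Hamlet); (Hamlet, 1, Kindred); (Rebecca, 1, Hamlet); (Rebecca, 1, Kindred); (Walden, 1, Hamlet); (Walden, 1, Kindred)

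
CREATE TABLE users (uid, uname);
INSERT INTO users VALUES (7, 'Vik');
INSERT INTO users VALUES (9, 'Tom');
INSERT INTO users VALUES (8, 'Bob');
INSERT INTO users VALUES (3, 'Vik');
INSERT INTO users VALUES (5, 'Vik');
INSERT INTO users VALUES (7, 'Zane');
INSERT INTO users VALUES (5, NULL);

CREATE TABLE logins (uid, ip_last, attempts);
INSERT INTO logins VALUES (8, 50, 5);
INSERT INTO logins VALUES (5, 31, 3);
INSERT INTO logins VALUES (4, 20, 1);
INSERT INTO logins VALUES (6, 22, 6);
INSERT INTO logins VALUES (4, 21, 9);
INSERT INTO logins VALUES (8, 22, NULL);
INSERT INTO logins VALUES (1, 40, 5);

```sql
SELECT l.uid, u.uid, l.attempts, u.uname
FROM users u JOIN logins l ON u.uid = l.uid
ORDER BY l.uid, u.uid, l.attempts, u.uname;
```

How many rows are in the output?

4

INNER JOIN keeps only pairs where the ON condition holds.
Matching on u.uid = l.uid.
- u row (uid=7): no match → dropped.
- u row (uid=9): no match → dropped.
- u row (uid=8): matches 2 l row(s) → 2 output row(s).
- u row (uid=3): no match → dropped.
- u row (uid=5): matches 1 l row(s) → 1 output row(s).
- u row (uid=7): no match → dropped.
- u row (uid=5): matches 1 l row(s) → 1 output row(s).
Total: 4 rows.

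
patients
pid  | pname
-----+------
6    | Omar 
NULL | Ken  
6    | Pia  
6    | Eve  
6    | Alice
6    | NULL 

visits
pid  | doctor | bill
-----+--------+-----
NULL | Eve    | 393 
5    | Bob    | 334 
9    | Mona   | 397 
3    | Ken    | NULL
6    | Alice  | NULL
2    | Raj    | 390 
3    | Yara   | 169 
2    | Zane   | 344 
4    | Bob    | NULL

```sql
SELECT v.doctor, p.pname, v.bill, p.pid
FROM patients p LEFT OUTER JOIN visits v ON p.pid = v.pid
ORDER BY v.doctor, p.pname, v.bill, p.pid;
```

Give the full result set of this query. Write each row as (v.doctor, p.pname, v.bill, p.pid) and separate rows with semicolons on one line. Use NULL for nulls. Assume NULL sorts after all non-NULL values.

(Alice, Alice, NULL, 6); (Alice, Eve, NULL, 6); (Alice, Omar, NULL, 6); (Alice, Pia, NULL, 6); (Alice, NULL, NULL, 6); (NULL, Ken, NULL, NULL)

LEFT JOIN keeps every row from `patients`; unmatched rows get NULL for `visits`'s columns.
Matching on p.pid = v.pid. A NULL in a compared column never satisfies the condition.
- p[0] pid=6 → 1 match(es) in v → 1 row(s).
- p[1] pid=NULL → no match; kept with NULLs on the v side.
- p[2] pid=6 → 1 match(es) in v → 1 row(s).
- p[3] pid=6 → 1 match(es) in v → 1 row(s).
- p[4] pid=6 → 1 match(es) in v → 1 row(s).
- p[5] pid=6 → 1 match(es) in v → 1 row(s).
After projecting and ordering:
v.doctor | p.pname | v.bill | p.pid
Alice | Alice | NULL | 6
Alice | Eve | NULL | 6
Alice | Omar | NULL | 6
Alice | Pia | NULL | 6
Alice | NULL | NULL | 6
NULL | Ken | NULL | NULL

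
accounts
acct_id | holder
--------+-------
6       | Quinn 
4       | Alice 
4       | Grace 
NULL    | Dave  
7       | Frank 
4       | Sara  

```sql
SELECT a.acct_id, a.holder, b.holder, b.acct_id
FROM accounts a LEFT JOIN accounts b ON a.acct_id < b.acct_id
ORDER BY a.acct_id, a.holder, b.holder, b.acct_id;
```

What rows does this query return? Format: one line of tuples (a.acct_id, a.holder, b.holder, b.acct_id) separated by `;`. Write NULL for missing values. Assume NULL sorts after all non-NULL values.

LEFT JOIN keeps every row from `accounts a`; unmatched rows get NULL for `accounts b`'s columns.
Matching on a.acct_id < b.acct_id. A NULL in a compared column never satisfies the condition.
- a[0] acct_id=6 → 1 match(es) in b → 1 row(s).
- a[1] acct_id=4 → 2 match(es) in b → 2 row(s).
- a[2] acct_id=4 → 2 match(es) in b → 2 row(s).
- a[3] acct_id=NULL → no match; kept with NULLs on the b side.
- a[4] acct_id=7 → no match; kept with NULLs on the b side.
- a[5] acct_id=4 → 2 match(es) in b → 2 row(s).
After projecting and ordering:
a.acct_id | a.holder | b.holder | b.acct_id
4 | Alice | Frank | 7
4 | Alice | Quinn | 6
4 | Grace | Frank | 7
4 | Grace | Quinn | 6
4 | Sara | Frank | 7
4 | Sara | Quinn | 6
6 | Quinn | Frank | 7
7 | Frank | NULL | NULL
NULL | Dave | NULL | NULL

(4, Alice, Frank, 7); (4, Alice, Quinn, 6); (4, Grace, Frank, 7); (4, Grace, Quinn, 6); (4, Sara, Frank, 7); (4, Sara, Quinn, 6); (6, Quinn, Frank, 7); (7, Frank, NULL, NULL); (NULL, Dave, NULL, NULL)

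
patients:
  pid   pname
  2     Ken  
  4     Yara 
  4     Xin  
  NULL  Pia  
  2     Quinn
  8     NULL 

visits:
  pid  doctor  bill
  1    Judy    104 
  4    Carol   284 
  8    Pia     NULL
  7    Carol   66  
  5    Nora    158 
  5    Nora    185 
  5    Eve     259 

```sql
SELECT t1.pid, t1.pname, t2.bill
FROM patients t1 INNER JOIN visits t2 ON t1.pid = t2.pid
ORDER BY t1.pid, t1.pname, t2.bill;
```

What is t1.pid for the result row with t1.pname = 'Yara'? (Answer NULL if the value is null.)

4

INNER JOIN keeps only pairs where the ON condition holds.
Matching on t1.pid = t2.pid. A NULL in a compared column never satisfies the condition.
- pid=2: no matching t2 row, dropped.
- pid=4: 1 matching t2 row(s), so 1 row(s) emitted.
- pid=4: 1 matching t2 row(s), so 1 row(s) emitted.
- pid=NULL: no matching t2 row, dropped.
- pid=2: no matching t2 row, dropped.
- pid=8: 1 matching t2 row(s), so 1 row(s) emitted.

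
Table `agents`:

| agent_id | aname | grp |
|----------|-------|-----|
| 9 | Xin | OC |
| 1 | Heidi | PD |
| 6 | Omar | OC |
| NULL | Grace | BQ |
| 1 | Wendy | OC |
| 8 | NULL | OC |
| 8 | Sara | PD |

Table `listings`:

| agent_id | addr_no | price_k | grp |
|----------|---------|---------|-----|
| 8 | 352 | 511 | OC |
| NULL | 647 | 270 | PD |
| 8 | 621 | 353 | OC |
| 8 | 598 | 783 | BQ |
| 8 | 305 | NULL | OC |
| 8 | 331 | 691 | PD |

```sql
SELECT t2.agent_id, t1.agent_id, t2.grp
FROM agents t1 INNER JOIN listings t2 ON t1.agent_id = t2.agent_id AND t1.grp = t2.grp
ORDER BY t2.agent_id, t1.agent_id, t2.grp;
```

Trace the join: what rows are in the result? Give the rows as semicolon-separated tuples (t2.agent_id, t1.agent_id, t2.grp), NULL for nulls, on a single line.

INNER JOIN keeps only pairs where the ON condition holds.
Matching on t1.agent_id = t2.agent_id AND t1.grp = t2.grp. A NULL in a compared column never satisfies the condition.
- t1 (agent_id=9, grp=OC) has no partner → excluded.
- t1 (agent_id=1, grp=PD) has no partner → excluded.
- t1 (agent_id=6, grp=OC) has no partner → excluded.
- t1 (agent_id=NULL, grp=BQ) has no partner → excluded.
- t1 (agent_id=1, grp=OC) has no partner → excluded.
- t1 (agent_id=8, grp=OC) pairs with 3 row(s) of t2.
- t1 (agent_id=8, grp=PD) pairs with 1 row(s) of t2.
After projecting and ordering:
t2.agent_id | t1.agent_id | t2.grp
8 | 8 | OC
8 | 8 | OC
8 | 8 | OC
8 | 8 | PD

(8, 8, OC); (8, 8, OC); (8, 8, OC); (8, 8, PD)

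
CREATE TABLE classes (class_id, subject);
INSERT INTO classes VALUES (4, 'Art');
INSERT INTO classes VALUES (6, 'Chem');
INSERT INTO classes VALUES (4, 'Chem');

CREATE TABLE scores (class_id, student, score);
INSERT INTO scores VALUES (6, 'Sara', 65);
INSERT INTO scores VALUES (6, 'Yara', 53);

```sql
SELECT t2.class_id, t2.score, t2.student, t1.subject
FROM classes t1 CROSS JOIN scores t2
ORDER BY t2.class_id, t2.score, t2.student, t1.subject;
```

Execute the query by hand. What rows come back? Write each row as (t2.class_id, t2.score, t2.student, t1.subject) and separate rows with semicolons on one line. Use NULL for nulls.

CROSS JOIN pairs every row of `classes` with every row of `scores`: 3 × 2 = 6 rows.

(6, 53, Yara, Art); (6, 53, Yara, Chem); (6, 53, Yara, Chem); (6, 65, Sara, Art); (6, 65, Sara, Chem); (6, 65, Sara, Chem)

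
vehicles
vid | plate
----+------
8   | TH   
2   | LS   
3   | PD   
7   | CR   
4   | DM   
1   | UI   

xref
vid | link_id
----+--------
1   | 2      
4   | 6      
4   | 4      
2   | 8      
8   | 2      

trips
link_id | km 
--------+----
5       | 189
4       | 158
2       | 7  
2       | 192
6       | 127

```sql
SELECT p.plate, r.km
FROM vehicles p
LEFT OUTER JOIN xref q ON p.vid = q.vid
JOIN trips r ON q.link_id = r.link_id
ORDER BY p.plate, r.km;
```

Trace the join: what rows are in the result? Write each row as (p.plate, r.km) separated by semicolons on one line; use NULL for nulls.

Step 1 — p LEFT JOIN q on vid → 7 row(s).
Then INNER JOIN `trips r` on link_id: keep only rows whose q.link_id appears in r.

(DM, 127); (DM, 158); (TH, 7); (TH, 192); (UI, 7); (UI, 192)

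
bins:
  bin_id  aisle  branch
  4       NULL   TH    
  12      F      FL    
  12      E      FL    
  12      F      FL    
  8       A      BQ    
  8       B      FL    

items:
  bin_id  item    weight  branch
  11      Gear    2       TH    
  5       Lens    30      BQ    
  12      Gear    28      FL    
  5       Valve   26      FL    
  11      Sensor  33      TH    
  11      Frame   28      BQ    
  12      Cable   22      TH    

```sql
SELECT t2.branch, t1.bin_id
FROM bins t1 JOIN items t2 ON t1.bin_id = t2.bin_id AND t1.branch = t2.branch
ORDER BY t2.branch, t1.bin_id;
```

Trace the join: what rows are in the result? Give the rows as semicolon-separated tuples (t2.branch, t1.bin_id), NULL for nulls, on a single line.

INNER JOIN keeps only pairs where the ON condition holds.
Matching on t1.bin_id = t2.bin_id AND t1.branch = t2.branch.
- t1[0] bin_id=4, branch=TH → no match; dropped.
- t1[1] bin_id=12, branch=FL → 1 match(es) in t2 → 1 row(s).
- t1[2] bin_id=12, branch=FL → 1 match(es) in t2 → 1 row(s).
- t1[3] bin_id=12, branch=FL → 1 match(es) in t2 → 1 row(s).
- t1[4] bin_id=8, branch=BQ → no match; dropped.
- t1[5] bin_id=8, branch=FL → no match; dropped.
After projecting and ordering:
t2.branch | t1.bin_id
FL | 12
FL | 12
FL | 12

(FL, 12); (FL, 12); (FL, 12)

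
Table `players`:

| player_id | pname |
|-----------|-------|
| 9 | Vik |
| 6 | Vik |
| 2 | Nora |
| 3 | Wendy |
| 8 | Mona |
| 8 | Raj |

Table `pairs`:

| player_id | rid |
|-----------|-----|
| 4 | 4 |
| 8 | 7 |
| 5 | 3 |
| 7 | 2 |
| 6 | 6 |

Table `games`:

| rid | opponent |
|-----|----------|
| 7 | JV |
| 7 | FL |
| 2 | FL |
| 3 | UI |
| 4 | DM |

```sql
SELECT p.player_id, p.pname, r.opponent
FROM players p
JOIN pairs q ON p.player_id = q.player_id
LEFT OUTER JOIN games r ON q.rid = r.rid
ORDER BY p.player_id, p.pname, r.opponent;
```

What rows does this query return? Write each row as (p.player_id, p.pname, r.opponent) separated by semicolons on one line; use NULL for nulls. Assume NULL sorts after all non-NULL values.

Joins associate left-to-right: players INNER JOIN pairs on player_id gives 3 intermediate row(s).
Then LEFT JOIN `games r` on rid: each of those 3 rows is kept; rows whose q.rid has no match in r get NULL for r's columns.

(6, Vik, NULL); (8, Mona, FL); (8, Mona, JV); (8, Raj, FL); (8, Raj, JV)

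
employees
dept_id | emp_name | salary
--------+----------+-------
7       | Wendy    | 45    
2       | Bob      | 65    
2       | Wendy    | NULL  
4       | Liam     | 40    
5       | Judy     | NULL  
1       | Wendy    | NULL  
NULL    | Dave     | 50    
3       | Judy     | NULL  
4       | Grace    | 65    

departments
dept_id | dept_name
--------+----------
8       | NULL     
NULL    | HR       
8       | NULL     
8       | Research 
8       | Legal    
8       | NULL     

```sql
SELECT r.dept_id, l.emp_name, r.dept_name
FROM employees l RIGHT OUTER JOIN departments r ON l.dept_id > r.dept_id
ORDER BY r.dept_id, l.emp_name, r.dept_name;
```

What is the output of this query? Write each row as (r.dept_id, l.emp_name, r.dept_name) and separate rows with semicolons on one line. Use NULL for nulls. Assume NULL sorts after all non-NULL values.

(8, NULL, Legal); (8, NULL, Research); (8, NULL, NULL); (8, NULL, NULL); (8, NULL, NULL); (NULL, NULL, HR)

RIGHT JOIN keeps every row from `departments`; unmatched rows get NULL for `employees`'s columns.
Matching on l.dept_id > r.dept_id. A NULL in a compared column never satisfies the condition.
- l[0] dept_id=7 → no match.
- l[1] dept_id=2 → no match.
- l[2] dept_id=2 → no match.
- l[3] dept_id=4 → no match.
- l[4] dept_id=5 → no match.
- l[5] dept_id=1 → no match.
- l[6] dept_id=NULL → no match.
- l[7] dept_id=3 → no match.
- l[8] dept_id=4 → no match.
- 6 r row(s) had no l match → kept, l columns NULL.
After projecting and ordering:
r.dept_id | l.emp_name | r.dept_name
8 | NULL | Legal
8 | NULL | Research
8 | NULL | NULL
8 | NULL | NULL
8 | NULL | NULL
NULL | NULL | HR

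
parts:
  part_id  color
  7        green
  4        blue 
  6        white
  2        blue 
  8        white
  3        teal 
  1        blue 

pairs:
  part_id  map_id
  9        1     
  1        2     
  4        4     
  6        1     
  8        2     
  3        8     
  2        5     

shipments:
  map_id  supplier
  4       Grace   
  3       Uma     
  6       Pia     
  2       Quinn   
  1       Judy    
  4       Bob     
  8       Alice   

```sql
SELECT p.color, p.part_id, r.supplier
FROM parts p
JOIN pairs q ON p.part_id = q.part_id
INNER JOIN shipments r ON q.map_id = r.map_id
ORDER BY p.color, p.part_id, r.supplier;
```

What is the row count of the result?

6

Joins associate left-to-right: parts INNER JOIN pairs on part_id gives 6 intermediate row(s).
Then INNER JOIN `shipments r` on map_id: keep only rows whose q.map_id appears in r.
Result: 6 row(s).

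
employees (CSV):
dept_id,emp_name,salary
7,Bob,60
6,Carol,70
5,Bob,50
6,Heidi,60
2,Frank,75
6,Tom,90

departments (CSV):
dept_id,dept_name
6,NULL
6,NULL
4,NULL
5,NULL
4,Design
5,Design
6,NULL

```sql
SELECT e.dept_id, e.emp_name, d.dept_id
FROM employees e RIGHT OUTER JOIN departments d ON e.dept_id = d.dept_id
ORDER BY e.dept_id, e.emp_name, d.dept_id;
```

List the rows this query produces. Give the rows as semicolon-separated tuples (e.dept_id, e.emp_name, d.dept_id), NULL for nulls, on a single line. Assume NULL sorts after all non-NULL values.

RIGHT JOIN keeps every row from `departments`; unmatched rows get NULL for `employees`'s columns.
Matching on e.dept_id = d.dept_id.
- e row (dept_id=7): no match.
- e row (dept_id=6): matches 3 d row(s) → 3 output row(s).
- e row (dept_id=5): matches 2 d row(s) → 2 output row(s).
- e row (dept_id=6): matches 3 d row(s) → 3 output row(s).
- e row (dept_id=2): no match.
- e row (dept_id=6): matches 3 d row(s) → 3 output row(s).
- 2 row(s) from d found no e partner → padded with NULL.

(5, Bob, 5); (5, Bob, 5); (6, Carol, 6); (6, Carol, 6); (6, Carol, 6); (6, Heidi, 6); (6, Heidi, 6); (6, Heidi, 6); (6, Tom, 6); (6, Tom, 6); (6, Tom, 6); (NULL, NULL, 4); (NULL, NULL, 4)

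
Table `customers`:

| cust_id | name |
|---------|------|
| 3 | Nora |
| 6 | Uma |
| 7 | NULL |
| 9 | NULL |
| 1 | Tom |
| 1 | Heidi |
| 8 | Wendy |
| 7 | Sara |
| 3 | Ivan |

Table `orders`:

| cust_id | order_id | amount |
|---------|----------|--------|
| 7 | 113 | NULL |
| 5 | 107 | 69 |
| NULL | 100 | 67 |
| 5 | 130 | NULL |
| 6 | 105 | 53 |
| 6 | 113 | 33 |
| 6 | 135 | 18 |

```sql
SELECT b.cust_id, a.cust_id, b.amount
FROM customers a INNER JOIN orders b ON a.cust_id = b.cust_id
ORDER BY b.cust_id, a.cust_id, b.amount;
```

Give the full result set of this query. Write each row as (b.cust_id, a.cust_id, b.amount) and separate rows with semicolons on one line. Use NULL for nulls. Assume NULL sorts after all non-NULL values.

INNER JOIN keeps only pairs where the ON condition holds.
Matching on a.cust_id = b.cust_id. A NULL in a compared column never satisfies the condition.
- a row (cust_id=3): no match → dropped.
- a row (cust_id=6): matches 3 b row(s) → 3 output row(s).
- a row (cust_id=7): matches 1 b row(s) → 1 output row(s).
- a row (cust_id=9): no match → dropped.
- a row (cust_id=1): no match → dropped.
- a row (cust_id=1): no match → dropped.
- a row (cust_id=8): no match → dropped.
- a row (cust_id=7): matches 1 b row(s) → 1 output row(s).
- a row (cust_id=3): no match → dropped.
After projecting and ordering:
b.cust_id | a.cust_id | b.amount
6 | 6 | 18
6 | 6 | 33
6 | 6 | 53
7 | 7 | NULL
7 | 7 | NULL

(6, 6, 18); (6, 6, 33); (6, 6, 53); (7, 7, NULL); (7, 7, NULL)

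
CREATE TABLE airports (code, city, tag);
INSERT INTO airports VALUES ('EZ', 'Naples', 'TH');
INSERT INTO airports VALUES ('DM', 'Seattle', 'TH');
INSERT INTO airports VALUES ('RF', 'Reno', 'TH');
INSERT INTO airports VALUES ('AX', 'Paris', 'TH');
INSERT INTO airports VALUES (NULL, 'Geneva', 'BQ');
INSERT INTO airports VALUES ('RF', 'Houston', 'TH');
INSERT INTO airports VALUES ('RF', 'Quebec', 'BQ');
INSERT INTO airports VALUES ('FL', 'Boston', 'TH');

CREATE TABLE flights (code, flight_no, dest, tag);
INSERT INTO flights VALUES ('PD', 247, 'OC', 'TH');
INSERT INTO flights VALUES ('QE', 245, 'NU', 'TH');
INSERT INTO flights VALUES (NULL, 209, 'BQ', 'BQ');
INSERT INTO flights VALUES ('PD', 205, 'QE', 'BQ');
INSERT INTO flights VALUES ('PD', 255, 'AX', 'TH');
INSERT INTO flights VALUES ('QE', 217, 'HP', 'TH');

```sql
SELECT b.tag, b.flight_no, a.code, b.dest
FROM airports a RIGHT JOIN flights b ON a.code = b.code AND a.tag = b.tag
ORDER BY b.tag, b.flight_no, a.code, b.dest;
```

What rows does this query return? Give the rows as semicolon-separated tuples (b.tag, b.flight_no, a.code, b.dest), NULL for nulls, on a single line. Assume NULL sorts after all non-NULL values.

RIGHT JOIN keeps every row from `flights`; unmatched rows get NULL for `airports`'s columns.
Matching on a.code = b.code AND a.tag = b.tag. A NULL in a compared column never satisfies the condition.
- a row (code=EZ, tag=TH): no match.
- a row (code=DM, tag=TH): no match.
- a row (code=RF, tag=TH): no match.
- a row (code=AX, tag=TH): no match.
- a row (code=NULL, tag=BQ): no match.
- a row (code=RF, tag=TH): no match.
- a row (code=RF, tag=BQ): no match.
- a row (code=FL, tag=TH): no match.
- 6 b row(s) had no a match → kept, a columns NULL.
After projecting and ordering:
b.tag | b.flight_no | a.code | b.dest
BQ | 205 | NULL | QE
BQ | 209 | NULL | BQ
TH | 217 | NULL | HP
TH | 245 | NULL | NU
TH | 247 | NULL | OC
TH | 255 | NULL | AX

(BQ, 205, NULL, QE); (BQ, 209, NULL, BQ); (TH, 217, NULL, HP); (TH, 245, NULL, NU); (TH, 247, NULL, OC); (TH, 255, NULL, AX)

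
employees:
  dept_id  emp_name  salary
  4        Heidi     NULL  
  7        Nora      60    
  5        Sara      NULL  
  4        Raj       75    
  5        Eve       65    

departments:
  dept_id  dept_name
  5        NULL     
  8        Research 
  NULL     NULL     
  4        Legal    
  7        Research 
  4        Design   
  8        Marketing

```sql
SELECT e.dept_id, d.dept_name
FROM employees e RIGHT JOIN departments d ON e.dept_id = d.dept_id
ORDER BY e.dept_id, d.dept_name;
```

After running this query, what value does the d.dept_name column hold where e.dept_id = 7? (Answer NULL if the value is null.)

RIGHT JOIN keeps every row from `departments`; unmatched rows get NULL for `employees`'s columns.
Matching on e.dept_id = d.dept_id. A NULL in a compared column never satisfies the condition.
Matched pairs: 7; unmatched d rows kept: 3.

Research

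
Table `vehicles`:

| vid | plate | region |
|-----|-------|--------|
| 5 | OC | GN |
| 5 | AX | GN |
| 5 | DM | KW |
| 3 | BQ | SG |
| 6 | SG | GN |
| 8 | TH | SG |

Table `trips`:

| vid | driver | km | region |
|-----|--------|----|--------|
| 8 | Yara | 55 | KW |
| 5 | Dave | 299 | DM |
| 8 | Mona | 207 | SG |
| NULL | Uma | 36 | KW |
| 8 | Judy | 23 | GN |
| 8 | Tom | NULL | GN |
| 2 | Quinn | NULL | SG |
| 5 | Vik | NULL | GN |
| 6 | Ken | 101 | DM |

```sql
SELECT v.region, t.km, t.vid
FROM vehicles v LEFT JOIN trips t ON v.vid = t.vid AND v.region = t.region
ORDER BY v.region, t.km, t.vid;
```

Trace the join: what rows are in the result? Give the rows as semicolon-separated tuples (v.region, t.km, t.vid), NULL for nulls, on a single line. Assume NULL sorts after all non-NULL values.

(GN, NULL, 5); (GN, NULL, 5); (GN, NULL, NULL); (KW, NULL, NULL); (SG, 207, 8); (SG, NULL, NULL)

LEFT JOIN keeps every row from `vehicles`; unmatched rows get NULL for `trips`'s columns.
Matching on v.vid = t.vid AND v.region = t.region. A NULL in a compared column never satisfies the condition.
- v[0] vid=5, region=GN → 1 match(es) in t → 1 row(s).
- v[1] vid=5, region=GN → 1 match(es) in t → 1 row(s).
- v[2] vid=5, region=KW → no match; kept with NULLs on the t side.
- v[3] vid=3, region=SG → no match; kept with NULLs on the t side.
- v[4] vid=6, region=GN → no match; kept with NULLs on the t side.
- v[5] vid=8, region=SG → 1 match(es) in t → 1 row(s).
After projecting and ordering:
v.region | t.km | t.vid
GN | NULL | 5
GN | NULL | 5
GN | NULL | NULL
KW | NULL | NULL
SG | 207 | 8
SG | NULL | NULL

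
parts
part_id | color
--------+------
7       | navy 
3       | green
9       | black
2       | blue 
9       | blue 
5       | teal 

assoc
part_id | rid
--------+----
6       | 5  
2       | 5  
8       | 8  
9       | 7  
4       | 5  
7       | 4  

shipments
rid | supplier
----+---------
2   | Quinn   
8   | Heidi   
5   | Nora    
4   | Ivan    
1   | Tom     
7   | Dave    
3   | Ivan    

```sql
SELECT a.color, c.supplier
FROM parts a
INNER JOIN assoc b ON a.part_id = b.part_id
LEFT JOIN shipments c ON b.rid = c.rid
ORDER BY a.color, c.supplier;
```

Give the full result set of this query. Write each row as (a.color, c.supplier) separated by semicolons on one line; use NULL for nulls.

Joins associate left-to-right: parts INNER JOIN assoc on part_id gives 4 intermediate row(s).
Then LEFT JOIN `shipments c` on rid: each of those 4 rows is kept; rows whose b.rid has no match in c get NULL for c's columns.

(black, Dave); (blue, Dave); (blue, Nora); (navy, Ivan)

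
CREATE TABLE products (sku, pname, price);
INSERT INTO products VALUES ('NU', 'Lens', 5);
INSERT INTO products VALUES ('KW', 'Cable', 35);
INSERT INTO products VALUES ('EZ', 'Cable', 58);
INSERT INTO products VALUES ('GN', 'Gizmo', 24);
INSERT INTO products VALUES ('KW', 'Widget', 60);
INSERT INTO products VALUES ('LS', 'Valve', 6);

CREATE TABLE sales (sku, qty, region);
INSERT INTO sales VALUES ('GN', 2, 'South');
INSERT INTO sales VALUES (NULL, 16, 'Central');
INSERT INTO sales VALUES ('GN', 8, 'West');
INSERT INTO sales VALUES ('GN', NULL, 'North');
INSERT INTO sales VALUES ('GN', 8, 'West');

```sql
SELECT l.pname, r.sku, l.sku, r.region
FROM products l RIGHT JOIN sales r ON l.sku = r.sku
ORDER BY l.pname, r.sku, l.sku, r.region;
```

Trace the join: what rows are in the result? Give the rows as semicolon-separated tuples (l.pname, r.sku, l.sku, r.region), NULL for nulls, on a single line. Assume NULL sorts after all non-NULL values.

RIGHT JOIN keeps every row from `sales`; unmatched rows get NULL for `products`'s columns.
Matching on l.sku = r.sku. A NULL in a compared column never satisfies the condition.
Matched pairs: 4; unmatched r rows kept: 1.

(Gizmo, GN, GN, North); (Gizmo, GN, GN, South); (Gizmo, GN, GN, West); (Gizmo, GN, GN, West); (NULL, NULL, NULL, Central)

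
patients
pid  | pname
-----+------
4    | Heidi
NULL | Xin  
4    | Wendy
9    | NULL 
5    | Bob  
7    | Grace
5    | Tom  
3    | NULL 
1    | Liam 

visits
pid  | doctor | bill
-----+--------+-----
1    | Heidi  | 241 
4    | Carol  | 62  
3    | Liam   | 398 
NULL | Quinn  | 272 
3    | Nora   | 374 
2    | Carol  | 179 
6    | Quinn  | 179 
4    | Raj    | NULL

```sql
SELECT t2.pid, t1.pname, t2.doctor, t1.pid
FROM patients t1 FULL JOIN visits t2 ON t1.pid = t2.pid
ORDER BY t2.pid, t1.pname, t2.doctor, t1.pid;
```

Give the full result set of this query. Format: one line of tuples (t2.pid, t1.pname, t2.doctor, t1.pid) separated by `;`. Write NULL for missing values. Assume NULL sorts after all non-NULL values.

(1, Liam, Heidi, 1); (2, NULL, Carol, NULL); (3, NULL, Liam, 3); (3, NULL, Nora, 3); (4, Heidi, Carol, 4); (4, Heidi, Raj, 4); (4, Wendy, Carol, 4); (4, Wendy, Raj, 4); (6, NULL, Quinn, NULL); (NULL, Bob, NULL, 5); (NULL, Grace, NULL, 7); (NULL, Tom, NULL, 5); (NULL, Xin, NULL, NULL); (NULL, NULL, Quinn, NULL); (NULL, NULL, NULL, 9)

FULL OUTER JOIN keeps every row from both sides; unmatched rows get NULL for the other side's columns.
Matching on t1.pid = t2.pid. A NULL in a compared column never satisfies the condition.
Matched pairs: 7; unmatched t1 rows kept: 5; unmatched t2 rows kept: 3.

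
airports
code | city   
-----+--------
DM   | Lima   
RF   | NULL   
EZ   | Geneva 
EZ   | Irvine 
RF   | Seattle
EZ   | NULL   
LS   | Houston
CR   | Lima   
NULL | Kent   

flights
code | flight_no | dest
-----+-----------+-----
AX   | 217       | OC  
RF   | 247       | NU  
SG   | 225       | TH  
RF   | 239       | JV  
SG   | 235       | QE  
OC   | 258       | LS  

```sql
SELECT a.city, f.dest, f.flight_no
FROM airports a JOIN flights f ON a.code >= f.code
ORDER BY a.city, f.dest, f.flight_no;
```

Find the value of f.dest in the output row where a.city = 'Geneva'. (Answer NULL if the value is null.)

OC

INNER JOIN keeps only pairs where the ON condition holds.
Matching on a.code >= f.code. A NULL in a compared column never satisfies the condition.
- a[0] code=DM → 1 match(es) in f → 1 row(s).
- a[1] code=RF → 4 match(es) in f → 4 row(s).
- a[2] code=EZ → 1 match(es) in f → 1 row(s).
- a[3] code=EZ → 1 match(es) in f → 1 row(s).
- a[4] code=RF → 4 match(es) in f → 4 row(s).
- a[5] code=EZ → 1 match(es) in f → 1 row(s).
- a[6] code=LS → 1 match(es) in f → 1 row(s).
- a[7] code=CR → 1 match(es) in f → 1 row(s).
- a[8] code=NULL → no match; dropped.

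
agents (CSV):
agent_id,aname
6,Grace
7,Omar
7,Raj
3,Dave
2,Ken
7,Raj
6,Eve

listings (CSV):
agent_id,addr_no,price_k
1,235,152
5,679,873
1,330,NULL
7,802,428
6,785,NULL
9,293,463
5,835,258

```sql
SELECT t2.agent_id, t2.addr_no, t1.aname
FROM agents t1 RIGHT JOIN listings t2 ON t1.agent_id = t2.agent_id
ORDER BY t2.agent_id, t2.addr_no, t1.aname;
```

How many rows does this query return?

RIGHT JOIN keeps every row from `listings`; unmatched rows get NULL for `agents`'s columns.
Matching on t1.agent_id = t2.agent_id.
- t1 (agent_id=6) pairs with 1 row(s) of t2.
- t1 (agent_id=7) pairs with 1 row(s) of t2.
- t1 (agent_id=7) pairs with 1 row(s) of t2.
- t1 (agent_id=3) has no partner in t2.
- t1 (agent_id=2) has no partner in t2.
- t1 (agent_id=7) pairs with 1 row(s) of t2.
- t1 (agent_id=6) pairs with 1 row(s) of t2.
- 5 row(s) from t2 found no t1 partner → padded with NULL.
Total: 5 matched + 5 padded = 10 rows.

10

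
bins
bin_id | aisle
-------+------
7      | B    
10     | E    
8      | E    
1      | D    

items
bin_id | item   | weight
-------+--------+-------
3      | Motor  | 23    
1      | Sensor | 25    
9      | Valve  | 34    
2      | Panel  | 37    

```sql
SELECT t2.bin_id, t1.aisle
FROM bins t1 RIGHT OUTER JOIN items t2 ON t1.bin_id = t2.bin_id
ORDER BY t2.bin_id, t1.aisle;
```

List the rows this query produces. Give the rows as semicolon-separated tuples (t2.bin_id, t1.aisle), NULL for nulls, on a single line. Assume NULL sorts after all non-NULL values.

(1, D); (2, NULL); (3, NULL); (9, NULL)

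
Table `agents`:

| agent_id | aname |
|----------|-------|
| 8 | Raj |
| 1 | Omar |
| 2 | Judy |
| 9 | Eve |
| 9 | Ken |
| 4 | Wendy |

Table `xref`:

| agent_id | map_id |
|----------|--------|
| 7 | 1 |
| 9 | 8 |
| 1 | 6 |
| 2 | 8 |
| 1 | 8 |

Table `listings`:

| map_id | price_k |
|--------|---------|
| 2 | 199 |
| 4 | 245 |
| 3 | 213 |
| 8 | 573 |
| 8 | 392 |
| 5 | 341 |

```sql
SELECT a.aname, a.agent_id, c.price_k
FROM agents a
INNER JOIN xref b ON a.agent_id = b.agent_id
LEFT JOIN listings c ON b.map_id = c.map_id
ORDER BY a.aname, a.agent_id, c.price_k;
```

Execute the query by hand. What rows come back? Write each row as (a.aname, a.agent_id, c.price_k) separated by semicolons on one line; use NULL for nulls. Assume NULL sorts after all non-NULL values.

(Eve, 9, 392); (Eve, 9, 573); (Judy, 2, 392); (Judy, 2, 573); (Ken, 9, 392); (Ken, 9, 573); (Omar, 1, 392); (Omar, 1, 573); (Omar, 1, NULL)

Evaluate left to right. First `agents a INNER JOIN xref b` on agent_id: 5 row(s).
Then LEFT JOIN `listings c` on map_id: each of those 5 rows is kept; rows whose b.map_id has no match in c get NULL for c's columns.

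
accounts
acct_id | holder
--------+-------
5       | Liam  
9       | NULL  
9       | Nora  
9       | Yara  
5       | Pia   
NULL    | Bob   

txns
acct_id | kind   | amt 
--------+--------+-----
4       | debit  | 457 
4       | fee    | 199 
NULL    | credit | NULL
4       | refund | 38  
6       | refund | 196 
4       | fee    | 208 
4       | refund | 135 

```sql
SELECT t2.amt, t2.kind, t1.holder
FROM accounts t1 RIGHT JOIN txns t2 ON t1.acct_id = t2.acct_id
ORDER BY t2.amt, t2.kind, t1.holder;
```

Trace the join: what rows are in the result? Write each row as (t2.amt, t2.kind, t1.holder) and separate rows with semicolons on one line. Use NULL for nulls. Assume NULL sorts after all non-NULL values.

(38, refund, NULL); (135, refund, NULL); (196, refund, NULL); (199, fee, NULL); (208, fee, NULL); (457, debit, NULL); (NULL, credit, NULL)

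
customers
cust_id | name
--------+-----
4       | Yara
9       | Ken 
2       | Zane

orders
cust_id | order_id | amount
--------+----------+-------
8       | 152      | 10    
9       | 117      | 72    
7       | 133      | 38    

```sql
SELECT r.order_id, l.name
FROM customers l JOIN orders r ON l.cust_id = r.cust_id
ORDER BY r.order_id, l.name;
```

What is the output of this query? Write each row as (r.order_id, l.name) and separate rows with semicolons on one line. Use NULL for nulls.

(117, Ken)

INNER JOIN keeps only pairs where the ON condition holds.
Matching on l.cust_id = r.cust_id.
Matched pairs: 1.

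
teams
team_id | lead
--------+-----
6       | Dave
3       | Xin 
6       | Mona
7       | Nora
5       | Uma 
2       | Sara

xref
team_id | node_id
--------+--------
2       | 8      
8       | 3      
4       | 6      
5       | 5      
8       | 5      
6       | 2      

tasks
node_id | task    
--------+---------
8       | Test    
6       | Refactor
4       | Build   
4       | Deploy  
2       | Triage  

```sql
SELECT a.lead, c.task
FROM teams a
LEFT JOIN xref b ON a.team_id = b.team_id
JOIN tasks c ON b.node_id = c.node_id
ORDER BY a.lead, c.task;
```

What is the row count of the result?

3

Step 1 — a LEFT JOIN b on team_id → 6 row(s).
Then INNER JOIN `tasks c` on node_id: keep only rows whose b.node_id appears in c.
Result: 3 row(s).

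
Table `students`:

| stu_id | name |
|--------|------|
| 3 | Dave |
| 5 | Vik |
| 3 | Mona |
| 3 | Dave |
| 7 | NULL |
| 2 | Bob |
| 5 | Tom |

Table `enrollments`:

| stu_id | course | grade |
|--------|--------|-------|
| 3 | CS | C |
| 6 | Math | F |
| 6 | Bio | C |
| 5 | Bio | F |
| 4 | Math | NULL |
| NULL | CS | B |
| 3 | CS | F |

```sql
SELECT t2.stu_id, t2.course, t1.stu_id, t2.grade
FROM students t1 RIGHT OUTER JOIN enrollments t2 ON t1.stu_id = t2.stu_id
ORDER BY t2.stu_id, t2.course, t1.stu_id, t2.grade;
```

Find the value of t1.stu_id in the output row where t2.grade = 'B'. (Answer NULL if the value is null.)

RIGHT JOIN keeps every row from `enrollments`; unmatched rows get NULL for `students`'s columns.
Matching on t1.stu_id = t2.stu_id. A NULL in a compared column never satisfies the condition.
- t1[0] stu_id=3 → 2 match(es) in t2 → 2 row(s).
- t1[1] stu_id=5 → 1 match(es) in t2 → 1 row(s).
- t1[2] stu_id=3 → 2 match(es) in t2 → 2 row(s).
- t1[3] stu_id=3 → 2 match(es) in t2 → 2 row(s).
- t1[4] stu_id=7 → no match.
- t1[5] stu_id=2 → no match.
- t1[6] stu_id=5 → 1 match(es) in t2 → 1 row(s).
- 4 t2 row(s) had no t1 match → kept, t1 columns NULL.

NULL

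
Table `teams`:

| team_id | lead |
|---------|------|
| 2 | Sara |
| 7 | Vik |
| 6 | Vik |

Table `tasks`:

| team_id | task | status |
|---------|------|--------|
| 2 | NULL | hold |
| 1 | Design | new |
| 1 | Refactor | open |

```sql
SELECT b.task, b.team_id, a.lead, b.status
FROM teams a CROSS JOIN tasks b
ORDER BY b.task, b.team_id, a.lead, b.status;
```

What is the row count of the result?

9

CROSS JOIN pairs every row of `teams` with every row of `tasks`: 3 × 3 = 9 rows.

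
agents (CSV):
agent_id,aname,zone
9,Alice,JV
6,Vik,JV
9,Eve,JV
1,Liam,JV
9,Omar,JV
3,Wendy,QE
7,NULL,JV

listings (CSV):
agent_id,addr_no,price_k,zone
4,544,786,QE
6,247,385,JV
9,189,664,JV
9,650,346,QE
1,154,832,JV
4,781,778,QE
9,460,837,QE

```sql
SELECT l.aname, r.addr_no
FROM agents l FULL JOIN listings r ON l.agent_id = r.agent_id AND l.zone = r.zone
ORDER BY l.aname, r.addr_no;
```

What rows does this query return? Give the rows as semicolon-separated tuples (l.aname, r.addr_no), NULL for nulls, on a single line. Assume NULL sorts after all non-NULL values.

(Alice, 189); (Eve, 189); (Liam, 154); (Omar, 189); (Vik, 247); (Wendy, NULL); (NULL, 460); (NULL, 544); (NULL, 650); (NULL, 781); (NULL, NULL)

FULL OUTER JOIN keeps every row from both sides; unmatched rows get NULL for the other side's columns.
Matching on l.agent_id = r.agent_id AND l.zone = r.zone.
Matched pairs: 5; unmatched l rows kept: 2; unmatched r rows kept: 4.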